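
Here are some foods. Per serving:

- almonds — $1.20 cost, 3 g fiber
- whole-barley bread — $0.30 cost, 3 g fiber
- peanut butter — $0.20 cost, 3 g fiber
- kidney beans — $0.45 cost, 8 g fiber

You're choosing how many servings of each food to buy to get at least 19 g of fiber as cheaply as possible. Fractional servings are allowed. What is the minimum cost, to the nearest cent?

Cost per g of fiber: kidney beans $0.0563, peanut butter $0.0667, whole-barley bread $0.1000, almonds $0.4000.
With no serving limits, use only kidney beans: 19 g / 8 g = 2.375 servings × $0.45 = $1.07.

$1.07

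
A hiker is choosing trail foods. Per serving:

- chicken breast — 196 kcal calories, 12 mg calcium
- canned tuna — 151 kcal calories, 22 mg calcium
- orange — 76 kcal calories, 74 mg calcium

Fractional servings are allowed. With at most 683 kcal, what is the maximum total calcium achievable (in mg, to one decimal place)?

Calcium per kcal: orange 0.9737, canned tuna 0.1457, chicken breast 0.06122.
With no serving limits, spend the whole calories allowance on orange: 683 kcal / 76 kcal × 74 mg = 665.0 mg.

665.0 mg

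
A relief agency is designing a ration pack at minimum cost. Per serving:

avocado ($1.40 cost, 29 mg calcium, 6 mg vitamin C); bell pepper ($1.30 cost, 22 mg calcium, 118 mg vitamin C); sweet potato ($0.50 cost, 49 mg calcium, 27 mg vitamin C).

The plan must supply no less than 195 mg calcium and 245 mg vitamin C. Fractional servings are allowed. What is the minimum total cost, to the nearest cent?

$3.39

Check every corner: each single food scaled to meet both minima, and each pair solved so both constraints bind.
avocado only: max(195/29, 245/6) = 40.83 servings → $57.17.
bell pepper only: max(195/22, 245/118) = 8.864 servings → $11.52.
sweet potato only: max(195/49, 245/27) = 9.074 servings → $4.54.
avocado + bell pepper with both tight: 5.356 servings and 1.804 servings → $9.84.
avocado + sweet potato: intersection lies outside the first quadrant.
bell pepper + sweet potato with both tight: 1.299 servings and 3.396 servings → $3.39.
Cheapest feasible corner: $3.39.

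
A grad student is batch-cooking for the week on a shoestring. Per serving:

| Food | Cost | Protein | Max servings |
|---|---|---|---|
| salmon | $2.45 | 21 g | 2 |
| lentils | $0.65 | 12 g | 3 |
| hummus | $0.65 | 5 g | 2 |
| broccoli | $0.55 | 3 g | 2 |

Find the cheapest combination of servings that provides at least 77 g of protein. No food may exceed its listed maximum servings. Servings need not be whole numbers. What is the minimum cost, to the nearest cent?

$6.73

Cost per g of protein: lentils $0.0542, salmon $0.1167, hummus $0.1300, broccoli $0.1833.
Take 3 servings of lentils: +36.0 g protein for $1.95 (total $1.95, still need 41.0 g).
Take 1.952 servings of salmon: +41.0 g protein for $4.78 (total $6.73, still need 0.0 g).
Filling from the cheapest source first is optimal under one linear minimum: $6.73.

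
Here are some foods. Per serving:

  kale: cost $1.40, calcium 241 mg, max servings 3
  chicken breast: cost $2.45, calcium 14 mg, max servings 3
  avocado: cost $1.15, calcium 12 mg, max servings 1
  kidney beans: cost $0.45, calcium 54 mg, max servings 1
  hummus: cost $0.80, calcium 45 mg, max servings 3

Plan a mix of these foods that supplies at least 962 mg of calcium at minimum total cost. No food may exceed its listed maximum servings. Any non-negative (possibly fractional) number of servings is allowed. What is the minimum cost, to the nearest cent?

Cost per mg of calcium: kale $0.0058, kidney beans $0.0083, hummus $0.0178, avocado $0.0958, chicken breast $0.1750.
Take 3 servings of kale: +723.0 mg calcium for $4.20 (total $4.20, still need 239.0 mg).
Take 1 serving of kidney beans: +54.0 mg calcium for $0.45 (total $4.65, still need 185.0 mg).
Take 3 servings of hummus: +135.0 mg calcium for $2.40 (total $7.05, still need 50.0 mg).
Take 1 serving of avocado: +12.0 mg calcium for $1.15 (total $8.20, still need 38.0 mg).
Take 2.714 servings of chicken breast: +38.0 mg calcium for $6.65 (total $14.85, still need 0.0 mg).
Filling from the cheapest source first is optimal under one linear minimum: $14.85.

$14.85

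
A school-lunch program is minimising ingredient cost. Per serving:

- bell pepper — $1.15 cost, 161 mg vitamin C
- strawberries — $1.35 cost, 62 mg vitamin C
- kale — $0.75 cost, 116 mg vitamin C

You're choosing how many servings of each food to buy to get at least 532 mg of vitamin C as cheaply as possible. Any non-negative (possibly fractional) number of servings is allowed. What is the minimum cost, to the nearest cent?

Cost per mg of vitamin C: kale $0.0065, bell pepper $0.0071, strawberries $0.0218.
With no serving limits, use only kale: 532 mg / 116 mg = 4.586 servings × $0.75 = $3.44.

$3.44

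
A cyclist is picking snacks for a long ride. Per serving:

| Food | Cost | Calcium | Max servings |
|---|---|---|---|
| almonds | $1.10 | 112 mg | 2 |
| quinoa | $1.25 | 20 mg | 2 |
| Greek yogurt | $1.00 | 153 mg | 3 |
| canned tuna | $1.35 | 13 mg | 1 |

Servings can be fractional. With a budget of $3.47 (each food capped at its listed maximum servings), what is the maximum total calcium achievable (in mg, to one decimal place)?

Calcium per dollar: Greek yogurt 153, almonds 101.8, quinoa 16, canned tuna 9.63.
Take 3 servings of Greek yogurt: spends $3.00, +459.0 mg calcium (running total 459.0 mg).
Take 0.4273 servings of almonds: spends $0.47, +47.9 mg calcium (running total 506.9 mg).
Filling greedily by calcium-per-dollar is optimal for one linear limit, giving 506.9 mg.

506.9 mg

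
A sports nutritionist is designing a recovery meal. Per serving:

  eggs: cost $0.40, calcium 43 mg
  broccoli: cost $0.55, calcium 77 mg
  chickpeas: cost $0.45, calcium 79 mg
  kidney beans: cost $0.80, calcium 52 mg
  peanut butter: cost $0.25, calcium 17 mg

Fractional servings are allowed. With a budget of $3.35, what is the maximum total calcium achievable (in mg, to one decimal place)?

588.1 mg

Calcium per dollar: chickpeas 175.6, broccoli 140, eggs 107.5, peanut butter 68, kidney beans 65.
With no serving limits, spend the whole cost allowance on chickpeas: $3.35 / $0.45 × 79 mg = 588.1 mg.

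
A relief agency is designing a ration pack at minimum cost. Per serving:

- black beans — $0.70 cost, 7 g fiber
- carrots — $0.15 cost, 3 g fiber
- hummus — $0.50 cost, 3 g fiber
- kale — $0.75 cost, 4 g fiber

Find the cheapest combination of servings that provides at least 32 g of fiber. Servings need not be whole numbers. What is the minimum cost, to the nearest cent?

Cost per g of fiber: carrots $0.0500, black beans $0.1000, hummus $0.1667, kale $0.1875.
With no serving limits, use only carrots: 32 g / 3 g = 10.67 servings × $0.15 = $1.60.

$1.60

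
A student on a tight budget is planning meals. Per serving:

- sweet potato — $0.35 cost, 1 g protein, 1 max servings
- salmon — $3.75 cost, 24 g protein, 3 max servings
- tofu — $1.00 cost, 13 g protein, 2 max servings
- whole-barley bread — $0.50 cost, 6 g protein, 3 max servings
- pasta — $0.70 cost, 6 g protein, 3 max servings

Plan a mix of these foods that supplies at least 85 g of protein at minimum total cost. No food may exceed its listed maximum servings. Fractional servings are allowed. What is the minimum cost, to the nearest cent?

$9.19

Cost per g of protein: tofu $0.0769, whole-barley bread $0.0833, pasta $0.1167, salmon $0.1562, sweet potato $0.3500.
Take 2 servings of tofu: +26.0 g protein for $2.00 (total $2.00, still need 59.0 g).
Take 3 servings of whole-barley bread: +18.0 g protein for $1.50 (total $3.50, still need 41.0 g).
Take 3 servings of pasta: +18.0 g protein for $2.10 (total $5.60, still need 23.0 g).
Take 0.9583 servings of salmon: +23.0 g protein for $3.59 (total $9.19, still need 0.0 g).
Greedy by cheapest-per-g is optimal for a single linear constraint, so the minimum cost is $9.19.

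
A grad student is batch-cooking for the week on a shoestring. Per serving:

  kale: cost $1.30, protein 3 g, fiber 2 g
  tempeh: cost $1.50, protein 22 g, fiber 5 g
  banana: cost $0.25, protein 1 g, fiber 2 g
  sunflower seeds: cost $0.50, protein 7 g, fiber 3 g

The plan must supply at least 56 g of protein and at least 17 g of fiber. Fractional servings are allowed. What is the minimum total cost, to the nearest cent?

$3.89

kale only: max(56/3, 17/2) = 18.67 servings → $24.27.
tempeh only: max(56/22, 17/5) = 3.4 servings → $5.10.
banana only: max(56/1, 17/2) = 56 servings → $14.00.
sunflower seeds only: max(56/7, 17/3) = 8 servings → $4.00.
kale + tempeh with both tight: 3.241 servings and 2.103 servings → $7.37.
kale + banana: intersection lies outside the first quadrant.
kale + sunflower seeds: intersection lies outside the first quadrant.
tempeh + banana with both tight: 2.436 servings and 2.41 servings → $4.26.
tempeh + sunflower seeds with both tight: 1.581 servings and 3.032 servings → $3.89.
banana + sunflower seeds with both targets exact would need a negative amount; discard.
The minimum over all feasible corners is $3.89.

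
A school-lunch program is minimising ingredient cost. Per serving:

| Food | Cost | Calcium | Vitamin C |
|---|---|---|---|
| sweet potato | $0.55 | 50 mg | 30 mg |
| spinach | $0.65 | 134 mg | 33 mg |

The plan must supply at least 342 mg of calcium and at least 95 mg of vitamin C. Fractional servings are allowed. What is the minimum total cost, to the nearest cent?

$1.85

With two linear requirements the optimum uses one or two foods; enumerate the corners.
sweet potato only: max(342/50, 95/30) = 6.84 servings → $3.76.
spinach only: max(342/134, 95/33) = 2.879 servings → $1.87.
sweet potato + spinach with both tight: 0.6093 servings and 2.325 servings → $1.85.
So the least-cost plan costs $1.85.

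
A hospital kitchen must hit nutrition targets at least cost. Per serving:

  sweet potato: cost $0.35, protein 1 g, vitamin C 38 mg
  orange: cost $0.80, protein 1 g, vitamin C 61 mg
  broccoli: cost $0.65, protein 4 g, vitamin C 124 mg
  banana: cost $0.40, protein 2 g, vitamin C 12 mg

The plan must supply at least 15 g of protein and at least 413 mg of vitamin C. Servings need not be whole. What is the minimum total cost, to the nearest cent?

$2.44

sweet potato only: max(15/1, 413/38) = 15 servings → $5.25.
orange only: max(15/1, 413/61) = 15 servings → $12.00.
broccoli only: max(15/4, 413/124) = 3.75 servings → $2.44.
banana only: max(15/2, 413/12) = 34.42 servings → $13.77.
sweet potato + orange: the both-tight solution has a negative serving — not a feasible corner.
sweet potato + broccoli with both targets exact would need a negative amount; discard.
sweet potato + banana with both tight: 10.09 servings and 2.453 servings → $4.51.
orange + broccoli: the both-tight solution has a negative serving — not a feasible corner.
orange + banana with both tight: 5.873 servings and 4.564 servings → $6.52.
broccoli + banana with both tight: 3.23 servings and 1.04 servings → $2.52.
So the least-cost plan costs $2.44.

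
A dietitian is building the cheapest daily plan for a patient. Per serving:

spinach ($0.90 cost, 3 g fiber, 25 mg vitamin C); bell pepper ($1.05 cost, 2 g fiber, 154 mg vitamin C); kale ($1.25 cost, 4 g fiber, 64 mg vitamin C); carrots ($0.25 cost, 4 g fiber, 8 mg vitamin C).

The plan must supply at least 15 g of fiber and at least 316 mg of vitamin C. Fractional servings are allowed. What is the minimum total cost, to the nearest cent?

$2.70

Compare the cost at each extreme point of the feasible region.
spinach only: max(15/3, 316/25) = 12.64 servings → $11.38.
bell pepper only: max(15/2, 316/154) = 7.5 servings → $7.88.
kale only: max(15/4, 316/64) = 4.938 servings → $6.17.
carrots only: max(15/4, 316/8) = 39.5 servings → $9.88.
spinach + bell pepper with both tight: 4.073 servings and 1.391 servings → $5.13.
spinach + kale with both targets exact would need a negative amount; discard.
spinach + carrots with both targets exact would need a negative amount; discard.
bell pepper + kale with both tight: 0.623 servings and 3.439 servings → $4.95.
bell pepper + carrots with both tight: 1.907 servings and 2.797 servings → $2.70.
kale + carrots: intersection lies outside the first quadrant.
So the least-cost plan costs $2.70.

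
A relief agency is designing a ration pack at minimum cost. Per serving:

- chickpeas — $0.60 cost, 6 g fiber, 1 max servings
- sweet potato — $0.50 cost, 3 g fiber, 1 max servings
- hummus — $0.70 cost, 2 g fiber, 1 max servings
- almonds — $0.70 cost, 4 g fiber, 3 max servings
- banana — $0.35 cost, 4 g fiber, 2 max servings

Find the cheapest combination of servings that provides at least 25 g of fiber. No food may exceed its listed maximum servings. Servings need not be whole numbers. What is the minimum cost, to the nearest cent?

$3.20

Cost per g of fiber: banana $0.0875, chickpeas $0.1000, sweet potato $0.1667, almonds $0.1750, hummus $0.3500.
Take 2 servings of banana: +8.0 g fiber for $0.70 (total $0.70, still need 17.0 g).
Take 1 serving of chickpeas: +6.0 g fiber for $0.60 (total $1.30, still need 11.0 g).
Take 1 serving of sweet potato: +3.0 g fiber for $0.50 (total $1.80, still need 8.0 g).
Take 2 servings of almonds: +8.0 g fiber for $1.40 (total $3.20, still need 0.0 g).
Filling from the cheapest source first is optimal under one linear minimum: $3.20.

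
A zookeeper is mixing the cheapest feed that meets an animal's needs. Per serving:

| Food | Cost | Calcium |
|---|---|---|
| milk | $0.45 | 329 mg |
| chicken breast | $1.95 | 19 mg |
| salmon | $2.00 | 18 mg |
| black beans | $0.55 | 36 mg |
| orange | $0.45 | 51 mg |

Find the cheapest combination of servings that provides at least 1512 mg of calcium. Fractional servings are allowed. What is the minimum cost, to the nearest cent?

$2.07

Cost per mg of calcium: milk $0.0014, orange $0.0088, black beans $0.0153, chicken breast $0.1026, salmon $0.1111.
With no serving limits, use only milk: 1512 mg / 329 mg = 4.596 servings × $0.45 = $2.07.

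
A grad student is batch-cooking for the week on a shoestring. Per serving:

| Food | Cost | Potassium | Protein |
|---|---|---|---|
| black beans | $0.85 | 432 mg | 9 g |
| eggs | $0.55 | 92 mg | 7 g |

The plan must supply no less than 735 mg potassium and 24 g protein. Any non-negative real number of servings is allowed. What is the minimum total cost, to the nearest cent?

At the optimum either one food covers both requirements or two foods hit both targets exactly; no other combination can be cheaper.
black beans only: max(735/432, 24/9) = 2.667 servings → $2.27.
eggs only: max(735/92, 24/7) = 7.989 servings → $4.39.
black beans + eggs with both tight: 1.337 servings and 1.709 servings → $2.08.
So the least-cost plan costs $2.08.

$2.08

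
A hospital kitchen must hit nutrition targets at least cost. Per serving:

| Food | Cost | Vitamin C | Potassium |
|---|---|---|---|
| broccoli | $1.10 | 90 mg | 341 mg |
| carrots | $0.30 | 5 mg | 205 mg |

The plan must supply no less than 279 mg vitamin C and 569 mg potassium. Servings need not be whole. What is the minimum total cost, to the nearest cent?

The cheapest plan sits at a corner of the feasible region — with two constraints it uses at most two foods.
broccoli only: max(279/90, 569/341) = 3.1 servings → $3.41.
carrots only: max(279/5, 569/205) = 55.8 servings → $16.74.
broccoli + carrots with both targets exact would need a negative amount; discard.
Cheapest feasible corner: $3.41.

$3.41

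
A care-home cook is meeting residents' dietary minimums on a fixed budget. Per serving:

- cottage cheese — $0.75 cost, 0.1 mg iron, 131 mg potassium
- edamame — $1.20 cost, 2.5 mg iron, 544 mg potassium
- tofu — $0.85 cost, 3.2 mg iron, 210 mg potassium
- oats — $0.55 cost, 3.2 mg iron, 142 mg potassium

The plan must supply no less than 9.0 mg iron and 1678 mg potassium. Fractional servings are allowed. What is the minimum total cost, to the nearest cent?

A basic optimal solution has at most two foods positive. Try each food alone and each pair with both targets met exactly.
cottage cheese only: max(9.0/0.1, 1678/131) = 90 servings → $67.50.
edamame only: max(9.0/2.5, 1678/544) = 3.6 servings → $4.32.
tofu only: max(9.0/3.2, 1678/210) = 7.99 servings → $6.79.
oats only: max(9.0/3.2, 1678/142) = 11.82 servings → $6.50.
cottage cheese + edamame with both targets exact would need a negative amount; discard.
cottage cheese + tofu with both tight: 8.738 servings and 2.539 servings → $8.71.
cottage cheese + oats with both tight: 10.1 servings and 2.497 servings → $8.95.
edamame + tofu with both tight: 2.862 servings and 0.5766 servings → $3.92.
edamame + oats with both tight: 2.953 servings and 0.5058 servings → $3.82.
tofu + oats with both targets exact would need a negative amount; discard.
So the least-cost plan costs $3.82.

$3.82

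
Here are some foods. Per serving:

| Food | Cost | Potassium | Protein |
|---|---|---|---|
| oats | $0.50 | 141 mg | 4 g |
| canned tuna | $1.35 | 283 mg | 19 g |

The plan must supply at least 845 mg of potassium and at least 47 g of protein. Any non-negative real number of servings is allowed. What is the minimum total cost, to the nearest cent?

oats only: max(845/141, 47/4) = 11.75 servings → $5.88.
canned tuna only: max(845/283, 47/19) = 2.986 servings → $4.03.
oats + canned tuna with both tight: 1.78 servings and 2.099 servings → $3.72.
Cheapest feasible corner: $3.72.

$3.72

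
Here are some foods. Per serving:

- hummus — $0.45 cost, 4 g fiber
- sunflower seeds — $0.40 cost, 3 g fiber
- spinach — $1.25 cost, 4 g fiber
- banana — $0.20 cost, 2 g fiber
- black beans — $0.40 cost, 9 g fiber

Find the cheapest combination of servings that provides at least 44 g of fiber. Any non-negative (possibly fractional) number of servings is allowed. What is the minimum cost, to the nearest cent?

Cost per g of fiber: black beans $0.0444, banana $0.1000, hummus $0.1125, sunflower seeds $0.1333, spinach $0.3125.
With no serving limits, use only black beans: 44 g / 9 g = 4.889 servings × $0.40 = $1.96.

$1.96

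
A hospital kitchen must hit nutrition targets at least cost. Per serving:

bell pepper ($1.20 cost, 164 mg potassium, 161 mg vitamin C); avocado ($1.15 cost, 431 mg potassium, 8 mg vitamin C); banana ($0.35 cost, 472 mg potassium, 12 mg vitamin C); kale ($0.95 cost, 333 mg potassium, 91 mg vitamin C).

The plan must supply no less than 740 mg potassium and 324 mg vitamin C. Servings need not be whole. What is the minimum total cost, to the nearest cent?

$2.65

For a min-cost LP with two ≥-constraints, a basic feasible solution has at most two positive variables.
bell pepper only: max(740/164, 324/161) = 4.512 servings → $5.41.
avocado only: max(740/431, 324/8) = 40.5 servings → $46.58.
banana only: max(740/472, 324/12) = 27 servings → $9.45.
kale only: max(740/333, 324/91) = 3.56 servings → $3.38.
bell pepper + avocado with both tight: 1.964 servings and 0.9695 servings → $3.47.
bell pepper + banana with both tight: 1.946 servings and 0.8917 servings → $2.65.
bell pepper + kale with both tight: 1.048 servings and 1.706 servings → $2.88.
avocado + banana: intersection lies outside the first quadrant.
avocado + kale with both targets exact would need a negative amount; discard.
banana + kale: intersection lies outside the first quadrant.
The minimum over all feasible corners is $2.65.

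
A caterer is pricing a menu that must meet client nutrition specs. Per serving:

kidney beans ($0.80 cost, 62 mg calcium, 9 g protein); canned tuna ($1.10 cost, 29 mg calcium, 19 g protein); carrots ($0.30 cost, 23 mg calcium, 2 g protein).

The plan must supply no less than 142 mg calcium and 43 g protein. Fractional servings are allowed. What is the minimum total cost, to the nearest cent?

$2.93

A basic optimal solution has at most two foods positive. Try each food alone and each pair with both targets met exactly.
kidney beans only: max(142/62, 43/9) = 4.778 servings → $3.82.
canned tuna only: max(142/29, 43/19) = 4.897 servings → $5.39.
carrots only: max(142/23, 43/2) = 21.5 servings → $6.45.
kidney beans + canned tuna with both tight: 1.582 servings and 1.514 servings → $2.93.
kidney beans + carrots: the both-tight solution has a negative serving — not a feasible corner.
canned tuna + carrots with both tight: 1.86 servings and 3.828 servings → $3.19.
So the least-cost plan costs $2.93.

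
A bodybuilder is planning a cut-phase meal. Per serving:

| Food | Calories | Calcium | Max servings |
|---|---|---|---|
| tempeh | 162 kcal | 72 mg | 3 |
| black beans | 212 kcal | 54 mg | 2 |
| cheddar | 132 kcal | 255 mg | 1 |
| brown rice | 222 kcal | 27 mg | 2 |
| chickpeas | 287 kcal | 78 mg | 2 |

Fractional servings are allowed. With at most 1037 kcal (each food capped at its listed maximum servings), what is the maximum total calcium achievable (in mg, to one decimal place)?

Calcium per kcal: cheddar 1.932, tempeh 0.4444, chickpeas 0.2718, black beans 0.2547, brown rice 0.1216.
Take 1 serving of cheddar: uses 132 kcal, +255.0 mg calcium (running total 255.0 mg).
Take 3 servings of tempeh: uses 486 kcal, +216.0 mg calcium (running total 471.0 mg).
Take 1.46 servings of chickpeas: uses 419 kcal, +113.9 mg calcium (running total 584.9 mg).
Greedy by best ratio exhausts the calories allowance optimally: 584.9 mg.

584.9 mg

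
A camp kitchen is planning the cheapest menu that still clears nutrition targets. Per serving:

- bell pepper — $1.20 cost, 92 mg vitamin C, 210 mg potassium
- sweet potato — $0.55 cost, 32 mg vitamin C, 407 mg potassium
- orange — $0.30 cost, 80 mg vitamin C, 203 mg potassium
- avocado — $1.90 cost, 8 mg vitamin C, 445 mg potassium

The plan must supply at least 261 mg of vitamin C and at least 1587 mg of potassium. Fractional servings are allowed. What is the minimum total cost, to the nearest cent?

For a min-cost LP with two ≥-constraints, a basic feasible solution has at most two positive variables.
bell pepper only: max(261/92, 1587/210) = 7.557 servings → $9.07.
sweet potato only: max(261/32, 1587/407) = 8.156 servings → $4.49.
orange only: max(261/80, 1587/203) = 7.818 servings → $2.35.
avocado only: max(261/8, 1587/445) = 32.62 servings → $61.99.
bell pepper + sweet potato with both tight: 1.805 servings and 2.968 servings → $3.80.
bell pepper + orange with both targets exact would need a negative amount; discard.
bell pepper + avocado with both tight: 2.635 servings and 2.323 servings → $7.58.
sweet potato + orange with both tight: 2.838 servings and 2.127 servings → $2.20.
sweet potato + avocado: intersection lies outside the first quadrant.
orange + avocado with both tight: 3.045 servings and 2.177 servings → $5.05.
The minimum over all feasible corners is $2.20.

$2.20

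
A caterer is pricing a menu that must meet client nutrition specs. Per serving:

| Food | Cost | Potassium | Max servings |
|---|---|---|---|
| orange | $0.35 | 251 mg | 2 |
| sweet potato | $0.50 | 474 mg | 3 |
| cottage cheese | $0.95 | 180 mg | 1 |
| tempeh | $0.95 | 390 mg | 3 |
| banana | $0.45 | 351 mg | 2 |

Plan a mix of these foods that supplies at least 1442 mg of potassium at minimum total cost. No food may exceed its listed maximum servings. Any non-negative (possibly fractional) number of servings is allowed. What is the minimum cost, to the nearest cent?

Cost per mg of potassium: sweet potato $0.0011, banana $0.0013, orange $0.0014, tempeh $0.0024, cottage cheese $0.0053.
Take 3 servings of sweet potato: +1422.0 mg potassium for $1.50 (total $1.50, still need 20.0 mg).
Take 0.05698 servings of banana: +20.0 mg potassium for $0.03 (total $1.53, still need 0.0 mg).
Greedy by cheapest-per-mg is optimal for a single linear constraint, so the minimum cost is $1.53.

$1.53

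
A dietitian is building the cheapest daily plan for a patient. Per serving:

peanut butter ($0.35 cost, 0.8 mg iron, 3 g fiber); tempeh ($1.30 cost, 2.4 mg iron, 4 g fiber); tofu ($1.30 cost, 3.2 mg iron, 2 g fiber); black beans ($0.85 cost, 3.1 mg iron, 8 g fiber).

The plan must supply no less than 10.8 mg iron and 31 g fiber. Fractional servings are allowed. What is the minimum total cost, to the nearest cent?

peanut butter only: max(10.8/0.8, 31/3) = 13.5 servings → $4.72.
tempeh only: max(10.8/2.4, 31/4) = 7.75 servings → $10.07.
tofu only: max(10.8/3.2, 31/2) = 15.5 servings → $20.15.
black beans only: max(10.8/3.1, 31/8) = 3.875 servings → $3.29.
peanut butter + tempeh with both tight: 7.8 servings and 1.9 servings → $5.20.
peanut butter + tofu with both tight: 9.7 servings and 0.95 servings → $4.63.
peanut butter + black beans with both tight: 3.345 servings and 2.621 servings → $3.40.
tempeh + tofu: the both-tight solution has a negative serving — not a feasible corner.
tempeh + black beans with both targets exact would need a negative amount; discard.
tofu + black beans: the both-tight solution has a negative serving — not a feasible corner.
Cheapest feasible corner: $3.29.

$3.29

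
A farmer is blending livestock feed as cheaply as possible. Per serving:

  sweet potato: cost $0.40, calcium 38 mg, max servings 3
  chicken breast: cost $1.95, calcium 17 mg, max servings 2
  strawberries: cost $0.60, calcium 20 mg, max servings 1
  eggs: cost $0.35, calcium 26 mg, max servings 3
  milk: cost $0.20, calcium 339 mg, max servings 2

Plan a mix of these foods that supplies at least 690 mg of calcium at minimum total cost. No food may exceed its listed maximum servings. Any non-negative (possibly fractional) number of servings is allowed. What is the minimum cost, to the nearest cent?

Cost per mg of calcium: milk $0.0006, sweet potato $0.0105, eggs $0.0135, strawberries $0.0300, chicken breast $0.1147.
Take 2 servings of milk: +678.0 mg calcium for $0.40 (total $0.40, still need 12.0 mg).
Take 0.3158 servings of sweet potato: +12.0 mg calcium for $0.13 (total $0.53, still need 0.0 mg).
Filling from the cheapest source first is optimal under one linear minimum: $0.53.

$0.53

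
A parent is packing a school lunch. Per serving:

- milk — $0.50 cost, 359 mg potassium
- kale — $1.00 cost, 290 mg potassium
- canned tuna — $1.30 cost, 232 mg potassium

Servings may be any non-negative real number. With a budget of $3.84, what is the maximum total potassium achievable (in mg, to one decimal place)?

2757.1 mg

Potassium per dollar: milk 718, kale 290, canned tuna 178.5.
With no serving limits, spend the whole cost allowance on milk: $3.84 / $0.50 × 359 mg = 2757.1 mg.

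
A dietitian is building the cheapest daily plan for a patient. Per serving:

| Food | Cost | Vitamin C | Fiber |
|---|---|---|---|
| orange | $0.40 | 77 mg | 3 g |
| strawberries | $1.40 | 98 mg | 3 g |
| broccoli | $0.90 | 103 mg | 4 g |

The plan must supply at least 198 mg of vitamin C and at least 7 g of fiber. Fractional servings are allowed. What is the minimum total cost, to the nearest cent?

$1.03

Compare the cost at each extreme point of the feasible region.
orange only: max(198/77, 7/3) = 2.571 servings → $1.03.
strawberries only: max(198/98, 7/3) = 2.333 servings → $3.27.
broccoli only: max(198/103, 7/4) = 1.922 servings → $1.73.
orange + strawberries with both tight: 1.46 servings and 0.873 servings → $1.81.
orange + broccoli: the both-tight solution has a negative serving — not a feasible corner.
strawberries + broccoli with both tight: 0.8554 servings and 1.108 servings → $2.20.
So the least-cost plan costs $1.03.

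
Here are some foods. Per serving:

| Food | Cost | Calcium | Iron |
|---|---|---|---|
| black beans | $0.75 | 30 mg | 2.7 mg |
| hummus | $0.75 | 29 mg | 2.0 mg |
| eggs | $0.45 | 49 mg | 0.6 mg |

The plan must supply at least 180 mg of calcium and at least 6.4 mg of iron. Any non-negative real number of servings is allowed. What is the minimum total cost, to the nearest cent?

For a min-cost LP with two ≥-constraints, a basic feasible solution has at most two positive variables.
black beans only: max(180/30, 6.4/2.7) = 6 servings → $4.50.
hummus only: max(180/29, 6.4/2.0) = 6.207 servings → $4.66.
eggs only: max(180/49, 6.4/0.6) = 10.67 servings → $4.80.
black beans + hummus: the both-tight solution has a negative serving — not a feasible corner.
black beans + eggs with both tight: 1.799 servings and 2.572 servings → $2.51.
hummus + eggs with both tight: 2.551 servings and 2.164 servings → $2.89.
Cheapest feasible corner: $2.51.

$2.51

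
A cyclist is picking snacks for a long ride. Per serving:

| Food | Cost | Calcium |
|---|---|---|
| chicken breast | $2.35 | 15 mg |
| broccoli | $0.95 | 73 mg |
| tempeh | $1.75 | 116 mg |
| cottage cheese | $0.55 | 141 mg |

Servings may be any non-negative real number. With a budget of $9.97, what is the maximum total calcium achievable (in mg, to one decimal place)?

Calcium per dollar: cottage cheese 256.4, broccoli 76.84, tempeh 66.29, chicken breast 6.383.
With no serving limits, spend the whole cost allowance on cottage cheese: $9.97 / $0.55 × 141 mg = 2555.9 mg.

2555.9 mg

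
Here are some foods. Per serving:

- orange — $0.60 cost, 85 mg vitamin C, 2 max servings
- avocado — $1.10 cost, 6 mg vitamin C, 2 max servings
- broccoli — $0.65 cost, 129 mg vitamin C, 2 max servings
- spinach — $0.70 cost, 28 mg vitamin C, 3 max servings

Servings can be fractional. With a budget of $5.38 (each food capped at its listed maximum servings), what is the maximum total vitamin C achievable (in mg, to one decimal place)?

Vitamin C per dollar: broccoli 198.5, orange 141.7, spinach 40, avocado 5.455.
Take 2 servings of broccoli: spends $1.30, +258.0 mg vitamin C (running total 258.0 mg).
Take 2 servings of orange: spends $1.20, +170.0 mg vitamin C (running total 428.0 mg).
Take 3 servings of spinach: spends $2.10, +84.0 mg vitamin C (running total 512.0 mg).
Take 0.7091 servings of avocado: spends $0.78, +4.3 mg vitamin C (running total 516.3 mg).
Greedy by best ratio exhausts the cost allowance optimally: 516.3 mg.

516.3 mg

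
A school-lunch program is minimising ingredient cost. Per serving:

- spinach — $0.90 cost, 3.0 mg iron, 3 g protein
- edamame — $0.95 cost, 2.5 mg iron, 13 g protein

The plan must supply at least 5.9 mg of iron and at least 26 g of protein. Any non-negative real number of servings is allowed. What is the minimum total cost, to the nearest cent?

$2.15

For a min-cost LP with two ≥-constraints, a basic feasible solution has at most two positive variables.
spinach only: max(5.9/3.0, 26/3) = 8.667 servings → $7.80.
edamame only: max(5.9/2.5, 26/13) = 2.36 servings → $2.24.
spinach + edamame with both tight: 0.3714 servings and 1.914 servings → $2.15.
Cheapest feasible corner: $2.15.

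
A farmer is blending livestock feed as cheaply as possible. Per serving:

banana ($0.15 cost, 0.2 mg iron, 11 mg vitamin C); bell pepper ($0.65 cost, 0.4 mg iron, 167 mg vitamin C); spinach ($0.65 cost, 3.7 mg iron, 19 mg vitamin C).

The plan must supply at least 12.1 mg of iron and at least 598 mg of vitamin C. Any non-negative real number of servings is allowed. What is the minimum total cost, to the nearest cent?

$4.01

Check every corner: each single food scaled to meet both minima, and each pair solved so both constraints bind.
banana only: max(12.1/0.2, 598/11) = 60.5 servings → $9.07.
bell pepper only: max(12.1/0.4, 598/167) = 30.25 servings → $19.66.
spinach only: max(12.1/3.7, 598/19) = 31.47 servings → $20.46.
banana + bell pepper: intersection lies outside the first quadrant.
banana + spinach with both tight: 53.73 servings and 0.3659 servings → $8.30.
bell pepper + spinach with both tight: 3.249 servings and 2.919 servings → $4.01.
So the least-cost plan costs $4.01.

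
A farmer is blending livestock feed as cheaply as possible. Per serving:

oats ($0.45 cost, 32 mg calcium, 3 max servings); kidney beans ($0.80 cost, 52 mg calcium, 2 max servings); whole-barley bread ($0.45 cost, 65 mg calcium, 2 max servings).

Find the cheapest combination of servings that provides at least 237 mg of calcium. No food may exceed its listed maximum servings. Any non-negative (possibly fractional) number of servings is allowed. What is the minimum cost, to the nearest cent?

Cost per mg of calcium: whole-barley bread $0.0069, oats $0.0141, kidney beans $0.0154.
Take 2 servings of whole-barley bread: +130.0 mg calcium for $0.90 (total $0.90, still need 107.0 mg).
Take 3 servings of oats: +96.0 mg calcium for $1.35 (total $2.25, still need 11.0 mg).
Take 0.2115 servings of kidney beans: +11.0 mg calcium for $0.17 (total $2.42, still need 0.0 mg).
Filling from the cheapest source first is optimal under one linear minimum: $2.42.

$2.42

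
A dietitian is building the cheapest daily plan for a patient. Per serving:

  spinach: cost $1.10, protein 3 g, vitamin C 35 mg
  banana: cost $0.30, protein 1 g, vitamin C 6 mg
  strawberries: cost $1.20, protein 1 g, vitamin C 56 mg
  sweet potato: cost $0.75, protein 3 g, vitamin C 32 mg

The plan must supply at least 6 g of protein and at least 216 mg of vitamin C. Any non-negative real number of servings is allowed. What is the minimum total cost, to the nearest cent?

With two linear requirements the optimum uses one or two foods; enumerate the corners.
spinach only: max(6/3, 216/35) = 6.171 servings → $6.79.
banana only: max(6/1, 216/6) = 36 servings → $10.80.
strawberries only: max(6/1, 216/56) = 6 servings → $7.20.
sweet potato only: max(6/3, 216/32) = 6.75 servings → $5.06.
spinach + banana with both targets exact would need a negative amount; discard.
spinach + strawberries with both tight: 0.9023 servings and 3.293 servings → $4.94.
spinach + sweet potato: the both-tight solution has a negative serving — not a feasible corner.
banana + strawberries with both tight: 2.4 servings and 3.6 servings → $5.04.
banana + sweet potato: intersection lies outside the first quadrant.
strawberries + sweet potato with both tight: 3.353 servings and 0.8824 servings → $4.69.
The minimum over all feasible corners is $4.69.

$4.69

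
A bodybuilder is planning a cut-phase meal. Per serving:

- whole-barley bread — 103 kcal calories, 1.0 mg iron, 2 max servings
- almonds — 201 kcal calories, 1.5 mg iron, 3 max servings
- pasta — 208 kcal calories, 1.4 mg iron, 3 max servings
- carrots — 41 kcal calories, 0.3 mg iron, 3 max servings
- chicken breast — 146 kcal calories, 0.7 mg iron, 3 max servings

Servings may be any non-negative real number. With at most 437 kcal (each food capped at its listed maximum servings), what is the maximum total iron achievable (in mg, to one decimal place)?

Iron per kcal: whole-barley bread 0.009709, almonds 0.007463, carrots 0.007317, pasta 0.006731, chicken breast 0.004795.
Take 2 servings of whole-barley bread: uses 206 kcal, +2.0 mg iron (running total 2.0 mg).
Take 1.149 servings of almonds: uses 231 kcal, +1.7 mg iron (running total 3.7 mg).
Filling greedily by iron-per-kcal is optimal for one linear limit, giving 3.7 mg.

3.7 mg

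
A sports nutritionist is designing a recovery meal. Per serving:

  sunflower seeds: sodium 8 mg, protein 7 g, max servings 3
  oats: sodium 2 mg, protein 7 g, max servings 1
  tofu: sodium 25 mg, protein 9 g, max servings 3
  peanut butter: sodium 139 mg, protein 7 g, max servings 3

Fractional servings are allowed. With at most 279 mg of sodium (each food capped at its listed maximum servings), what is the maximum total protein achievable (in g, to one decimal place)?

Protein per mg sodium: oats 3.5, sunflower seeds 0.875, tofu 0.36, peanut butter 0.05036.
Take 1 serving of oats: uses 2 mg sodium, +7.0 g protein (running total 7.0 g).
Take 3 servings of sunflower seeds: uses 24 mg sodium, +21.0 g protein (running total 28.0 g).
Take 3 servings of tofu: uses 75 mg sodium, +27.0 g protein (running total 55.0 g).
Take 1.281 servings of peanut butter: uses 178 mg sodium, +9.0 g protein (running total 64.0 g).
Filling greedily by protein-per-mg sodium is optimal for one linear limit, giving 64.0 g.

64.0 g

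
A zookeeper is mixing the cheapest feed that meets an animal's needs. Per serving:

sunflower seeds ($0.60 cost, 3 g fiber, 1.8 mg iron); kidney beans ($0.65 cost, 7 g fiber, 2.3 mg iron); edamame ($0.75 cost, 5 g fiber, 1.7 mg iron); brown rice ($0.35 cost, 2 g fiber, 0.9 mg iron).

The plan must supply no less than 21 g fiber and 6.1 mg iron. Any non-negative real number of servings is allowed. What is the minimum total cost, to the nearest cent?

sunflower seeds only: max(21/3, 6.1/1.8) = 7 servings → $4.20.
kidney beans only: max(21/7, 6.1/2.3) = 3 servings → $1.95.
edamame only: max(21/5, 6.1/1.7) = 4.2 servings → $3.15.
brown rice only: max(21/2, 6.1/0.9) = 10.5 servings → $3.67.
sunflower seeds + kidney beans with both targets exact would need a negative amount; discard.
sunflower seeds + edamame: intersection lies outside the first quadrant.
sunflower seeds + brown rice with both targets exact would need a negative amount; discard.
kidney beans + edamame with both targets exact would need a negative amount; discard.
kidney beans + brown rice: the both-tight solution has a negative serving — not a feasible corner.
edamame + brown rice with both targets exact would need a negative amount; discard.
So the least-cost plan costs $1.95.

$1.95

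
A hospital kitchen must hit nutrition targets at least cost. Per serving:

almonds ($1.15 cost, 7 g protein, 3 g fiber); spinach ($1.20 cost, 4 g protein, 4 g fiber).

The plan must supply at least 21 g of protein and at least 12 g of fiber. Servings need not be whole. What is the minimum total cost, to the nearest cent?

almonds only: max(21/7, 12/3) = 4 servings → $4.60.
spinach only: max(21/4, 12/4) = 5.25 servings → $6.30.
almonds + spinach with both tight: 2.25 servings and 1.312 servings → $4.16.
Cheapest feasible corner: $4.16.

$4.16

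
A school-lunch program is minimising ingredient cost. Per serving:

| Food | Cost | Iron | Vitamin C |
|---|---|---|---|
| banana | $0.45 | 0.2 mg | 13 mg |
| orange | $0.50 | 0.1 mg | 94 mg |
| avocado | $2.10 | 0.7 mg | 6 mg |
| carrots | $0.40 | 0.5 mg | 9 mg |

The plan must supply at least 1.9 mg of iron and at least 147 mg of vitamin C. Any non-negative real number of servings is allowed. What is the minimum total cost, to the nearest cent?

$2.03

Minimising a linear cost over {iron ≥ 1.9, vitamin C ≥ 147, servings ≥ 0} — the optimum is at a vertex, using one or two foods.
banana only: max(1.9/0.2, 147/13) = 11.31 servings → $5.09.
orange only: max(1.9/0.1, 147/94) = 19 servings → $9.50.
avocado only: max(1.9/0.7, 147/6) = 24.5 servings → $51.45.
carrots only: max(1.9/0.5, 147/9) = 16.33 servings → $6.53.
banana + orange with both tight: 9.366 servings and 0.2686 servings → $4.35.
banana + avocado: intersection lies outside the first quadrant.
banana + carrots: intersection lies outside the first quadrant.
orange + avocado with both tight: 1.403 servings and 2.514 servings → $5.98.
orange + carrots with both tight: 1.223 servings and 3.555 servings → $2.03.
avocado + carrots with both targets exact would need a negative amount; discard.
Cheapest feasible corner: $2.03.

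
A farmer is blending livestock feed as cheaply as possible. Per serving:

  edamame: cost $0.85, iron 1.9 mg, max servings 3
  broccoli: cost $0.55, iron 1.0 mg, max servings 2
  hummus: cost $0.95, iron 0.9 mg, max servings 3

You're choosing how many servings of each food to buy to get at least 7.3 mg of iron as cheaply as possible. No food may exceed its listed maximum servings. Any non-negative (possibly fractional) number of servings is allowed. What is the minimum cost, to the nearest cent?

$3.43

Cost per mg of iron: edamame $0.4474, broccoli $0.5500, hummus $1.0556.
Take 3 servings of edamame: +5.7 mg iron for $2.55 (total $2.55, still need 1.6 mg).
Take 1.6 servings of broccoli: +1.6 mg iron for $0.88 (total $3.43, still need 0.0 mg).
Greedy by cheapest-per-mg is optimal for a single linear constraint, so the minimum cost is $3.43.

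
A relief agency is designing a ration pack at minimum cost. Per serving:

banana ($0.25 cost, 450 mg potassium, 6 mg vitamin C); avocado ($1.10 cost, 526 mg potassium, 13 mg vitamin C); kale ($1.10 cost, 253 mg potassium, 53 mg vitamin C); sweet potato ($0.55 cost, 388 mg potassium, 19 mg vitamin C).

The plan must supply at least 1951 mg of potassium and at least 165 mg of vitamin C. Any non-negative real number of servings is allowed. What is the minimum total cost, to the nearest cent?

banana only: max(1951/450, 165/6) = 27.5 servings → $6.88.
avocado only: max(1951/526, 165/13) = 12.69 servings → $13.96.
kale only: max(1951/253, 165/53) = 7.711 servings → $8.48.
sweet potato only: max(1951/388, 165/19) = 8.684 servings → $4.78.
banana + avocado: the both-tight solution has a negative serving — not a feasible corner.
banana + kale with both tight: 2.761 servings and 2.801 servings → $3.77.
banana + sweet potato: intersection lies outside the first quadrant.
avocado + kale with both tight: 2.508 servings and 2.498 servings → $5.51.
avocado + sweet potato: the both-tight solution has a negative serving — not a feasible corner.
kale + sweet potato with both tight: 1.71 servings and 3.913 servings → $4.03.
So the least-cost plan costs $3.77.

$3.77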